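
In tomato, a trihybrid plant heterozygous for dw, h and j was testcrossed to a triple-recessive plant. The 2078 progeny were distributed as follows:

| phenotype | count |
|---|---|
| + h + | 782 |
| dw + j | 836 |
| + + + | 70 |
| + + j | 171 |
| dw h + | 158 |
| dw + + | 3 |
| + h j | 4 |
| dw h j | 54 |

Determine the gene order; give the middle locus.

The two most frequent reciprocal classes, dw + j and + h +, are the parental types, so the F1 was dw + j / + h +.
The two rarest classes, dw + + and + h j, are the double crossovers. Comparing them with the parentals, only the j allele has switched, so j is the middle locus and the order is dw – j – h.

j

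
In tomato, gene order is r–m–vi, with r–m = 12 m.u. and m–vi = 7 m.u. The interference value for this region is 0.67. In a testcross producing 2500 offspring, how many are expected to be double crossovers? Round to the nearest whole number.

7

Map distances give recombination frequencies of 0.120 and 0.070 for the two intervals.
With interference 0.67 (so coincidence = 0.33), expected double-crossover frequency = 0.120 × 0.070 × 0.33 = 0.00277.
Expected number = 0.00277 × 2500 = 6.93 ≈ 7.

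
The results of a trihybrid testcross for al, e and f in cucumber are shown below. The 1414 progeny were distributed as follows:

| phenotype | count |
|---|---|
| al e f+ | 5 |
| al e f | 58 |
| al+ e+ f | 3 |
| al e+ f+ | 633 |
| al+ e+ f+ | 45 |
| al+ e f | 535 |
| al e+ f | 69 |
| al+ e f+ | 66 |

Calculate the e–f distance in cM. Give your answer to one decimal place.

10.1 cM

The two most frequent reciprocal classes, al+ e f and al e+ f+, are the parental types, so the F1 was al+ e f / al e+ f+.
The two rarest classes, al+ e+ f and al e f+, are the double crossovers. Comparing them with the parentals, only the e allele has switched, so e is the middle locus and the order is f – e – al.
Crossovers in the f–e interval produce the single-crossover classes al+ e f+ and al e+ f (66 + 69 = 135) plus the double crossovers (8).
RF(f–e) = (135 + 8) / 1414 = 143/1414 = 0.1011 → 10.1 cM.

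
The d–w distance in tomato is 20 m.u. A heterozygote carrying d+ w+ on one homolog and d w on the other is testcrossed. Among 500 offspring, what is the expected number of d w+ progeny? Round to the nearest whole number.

50

A map distance of 20 m.u. corresponds to a recombination frequency of 0.200.
The F1 is d+ w+ / d w, so d w+ is a recombinant gamete class with expected frequency r/2 = 0.200/2 = 0.1000.
Expected number = 0.1000 × 500 = 50.00 ≈ 50.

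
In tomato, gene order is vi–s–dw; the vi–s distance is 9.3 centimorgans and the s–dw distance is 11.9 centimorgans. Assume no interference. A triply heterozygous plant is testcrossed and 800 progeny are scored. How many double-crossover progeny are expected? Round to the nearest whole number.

Map distances give recombination frequencies of 0.093 and 0.119 for the two intervals.
With no interference, expected double-crossover frequency = 0.093 × 0.119 = 0.01107.
Expected number = 0.01107 × 800 = 8.85 ≈ 9.

9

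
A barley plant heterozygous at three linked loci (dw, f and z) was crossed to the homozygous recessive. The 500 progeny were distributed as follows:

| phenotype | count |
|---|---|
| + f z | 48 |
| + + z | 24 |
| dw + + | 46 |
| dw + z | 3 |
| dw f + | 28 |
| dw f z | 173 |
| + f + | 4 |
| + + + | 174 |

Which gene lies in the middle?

The two most frequent reciprocal classes, + + + and dw f z, are the parental types, so the F1 was + + + / dw f z.
The two rarest classes, + f + and dw + z, are the double crossovers. Comparing them with the parentals, only the f allele has switched, so f is the middle locus and the order is z – f – dw.

f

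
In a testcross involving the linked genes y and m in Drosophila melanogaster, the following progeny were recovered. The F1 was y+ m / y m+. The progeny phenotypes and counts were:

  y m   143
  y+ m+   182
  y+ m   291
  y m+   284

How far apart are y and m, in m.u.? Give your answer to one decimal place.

36.1 m.u.

The recombinant classes are y+ m+ and y m: 182 + 143 = 325.
Recombination frequency = 325/900 = 0.3611 ≈ 36.1%, i.e. 36.1 m.u.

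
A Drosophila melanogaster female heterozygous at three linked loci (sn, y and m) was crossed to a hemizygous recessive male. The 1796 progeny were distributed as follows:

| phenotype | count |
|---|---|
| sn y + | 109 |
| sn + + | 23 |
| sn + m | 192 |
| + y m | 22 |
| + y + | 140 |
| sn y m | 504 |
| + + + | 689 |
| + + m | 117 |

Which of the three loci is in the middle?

The two most frequent reciprocal classes, sn y m and + + +, are the parental types, so the F1 was sn y m / + + +.
The two rarest classes, + y m and sn + +, are the double crossovers. Comparing them with the parentals, only the sn allele has switched, so sn is the middle locus and the order is y – sn – m.

sn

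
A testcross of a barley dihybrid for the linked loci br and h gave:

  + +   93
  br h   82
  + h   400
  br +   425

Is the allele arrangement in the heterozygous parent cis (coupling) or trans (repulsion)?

The two most frequent classes are + h (400) and br + (425); these are the parental (non-recombinant) types.
So the F1 carried + h on one chromosome and br + on the other — the recessive alleles are on opposite chromosomes (trans / repulsion).

trans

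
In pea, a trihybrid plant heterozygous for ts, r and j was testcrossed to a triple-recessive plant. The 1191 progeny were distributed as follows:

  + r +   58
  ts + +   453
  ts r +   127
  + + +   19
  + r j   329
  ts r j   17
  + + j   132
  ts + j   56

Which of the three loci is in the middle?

The two most frequent reciprocal classes, ts + + and + r j, are the parental types, so the F1 was ts + + / + r j.
The two rarest classes, + + + and ts r j, are the double crossovers. Comparing them with the parentals, only the ts allele has switched, so ts is the middle locus and the order is r – ts – j.

ts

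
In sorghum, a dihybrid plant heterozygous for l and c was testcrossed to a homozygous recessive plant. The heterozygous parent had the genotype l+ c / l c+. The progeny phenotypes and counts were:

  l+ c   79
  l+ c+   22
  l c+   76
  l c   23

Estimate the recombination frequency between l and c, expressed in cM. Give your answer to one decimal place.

22.5 cM

The recombinant classes are l+ c+ and l c: 22 + 23 = 45.
Recombination frequency = 45/200 = 0.2250 ≈ 22.5%, i.e. 22.5 cM.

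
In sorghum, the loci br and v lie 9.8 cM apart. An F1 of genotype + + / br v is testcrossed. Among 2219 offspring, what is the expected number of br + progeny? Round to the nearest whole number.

109

A map distance of 9.8 cM corresponds to a recombination frequency of 0.098.
The F1 is + + / br v, so br + is a recombinant gamete class with expected frequency r/2 = 0.098/2 = 0.0490.
Expected number = 0.0490 × 2219 = 108.73 ≈ 109.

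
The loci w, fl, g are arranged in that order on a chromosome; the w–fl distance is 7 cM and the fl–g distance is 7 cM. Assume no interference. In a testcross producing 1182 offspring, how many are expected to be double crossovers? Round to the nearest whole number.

6

Map distances give recombination frequencies of 0.070 and 0.070 for the two intervals.
With no interference, expected double-crossover frequency = 0.070 × 0.070 = 0.00490.
Expected number = 0.00490 × 1182 = 5.79 ≈ 6.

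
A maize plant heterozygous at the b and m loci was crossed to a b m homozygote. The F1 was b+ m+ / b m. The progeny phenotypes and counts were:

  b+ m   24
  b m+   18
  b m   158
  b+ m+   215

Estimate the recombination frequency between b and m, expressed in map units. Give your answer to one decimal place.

The recombinant classes are b+ m and b m+: 24 + 18 = 42.
Recombination frequency = 42/415 = 0.1012 ≈ 10.1%, i.e. 10.1 map units.

10.1 map units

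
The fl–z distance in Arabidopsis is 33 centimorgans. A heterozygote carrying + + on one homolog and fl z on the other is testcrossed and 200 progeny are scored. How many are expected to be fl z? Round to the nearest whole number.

A map distance of 33 centimorgans corresponds to a recombination frequency of 0.330.
The F1 is + + / fl z, so fl z is a parental gamete class with expected frequency (1 − r)/2 = 0.670/2 = 0.3350.
Expected number = 0.3350 × 200 = 67.00 ≈ 67.

67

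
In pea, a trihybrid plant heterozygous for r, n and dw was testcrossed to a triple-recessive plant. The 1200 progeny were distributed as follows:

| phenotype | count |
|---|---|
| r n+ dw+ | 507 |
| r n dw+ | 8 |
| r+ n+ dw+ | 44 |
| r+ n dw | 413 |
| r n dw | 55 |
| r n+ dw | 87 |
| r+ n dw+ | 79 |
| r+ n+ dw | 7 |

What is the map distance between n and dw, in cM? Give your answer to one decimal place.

The two most frequent reciprocal classes, r+ n dw and r n+ dw+, are the parental types, so the F1 was r+ n dw / r n+ dw+.
The two rarest classes, r+ n+ dw and r n dw+, are the double crossovers. Comparing them with the parentals, only the n allele has switched, so n is the middle locus and the order is r – n – dw.
Crossovers in the n–dw interval produce the single-crossover classes r+ n dw+ and r n+ dw (79 + 87 = 166) plus the double crossovers (15).
RF(n–dw) = (166 + 15) / 1200 = 181/1200 = 0.1508 → 15.1 cM.

15.1 cM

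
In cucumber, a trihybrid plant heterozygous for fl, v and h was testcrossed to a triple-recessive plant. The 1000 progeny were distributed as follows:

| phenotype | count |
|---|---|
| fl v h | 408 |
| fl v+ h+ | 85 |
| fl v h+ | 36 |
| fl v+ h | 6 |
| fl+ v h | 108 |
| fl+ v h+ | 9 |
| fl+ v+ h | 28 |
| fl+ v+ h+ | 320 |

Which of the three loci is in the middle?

The two most frequent reciprocal classes, fl+ v+ h+ and fl v h, are the parental types, so the F1 was fl+ v+ h+ / fl v h.
The two rarest classes, fl+ v h+ and fl v+ h, are the double crossovers. Comparing them with the parentals, only the v allele has switched, so v is the middle locus and the order is h – v – fl.

v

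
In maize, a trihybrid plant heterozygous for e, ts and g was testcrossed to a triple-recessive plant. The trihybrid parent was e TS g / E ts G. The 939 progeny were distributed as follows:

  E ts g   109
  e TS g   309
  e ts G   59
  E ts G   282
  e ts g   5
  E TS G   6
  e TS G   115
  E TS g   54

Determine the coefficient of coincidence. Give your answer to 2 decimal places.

0.35

The two rarest classes, e ts g and E TS G, are the double crossovers. Comparing them with the parentals, only the ts allele has switched, so ts is the middle locus and the order is g – ts – e.
g–ts: (224 + 11)/939 = 0.2503; ts–e: (113 + 11)/939 = 0.1321.
Expected DCO frequency = 0.2503 × 0.1321 ≈ 0.03306; observed = 11/939 ≈ 0.01171.
Coefficient of coincidence = 0.01171/0.03306 ≈ 0.35.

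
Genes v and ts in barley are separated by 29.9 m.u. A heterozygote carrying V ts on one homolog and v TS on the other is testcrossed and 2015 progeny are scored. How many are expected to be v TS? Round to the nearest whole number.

706

A map distance of 29.9 m.u. corresponds to a recombination frequency of 0.299.
The F1 is V ts / v TS, so v TS is a parental gamete class with expected frequency (1 − r)/2 = 0.701/2 = 0.3505.
Expected number = 0.3505 × 2015 = 706.26 ≈ 706.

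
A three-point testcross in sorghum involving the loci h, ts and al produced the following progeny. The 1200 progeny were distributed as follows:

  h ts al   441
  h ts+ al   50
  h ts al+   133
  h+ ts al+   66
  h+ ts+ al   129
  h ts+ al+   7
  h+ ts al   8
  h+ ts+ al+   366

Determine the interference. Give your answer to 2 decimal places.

0.50

The two most frequent reciprocal classes, h+ ts+ al+ and h ts al, are the parental types, so the F1 was h+ ts+ al+ / h ts al.
The two rarest classes, h ts+ al+ and h+ ts al, are the double crossovers. Comparing them with the parentals, only the h allele has switched, so h is the middle locus and the order is ts – h – al.
ts–h: (116 + 15)/1200 = 0.1092; h–al: (262 + 15)/1200 = 0.2308.
Expected DCO frequency = 0.1092 × 0.2308 ≈ 0.02520; observed = 15/1200 ≈ 0.01250.
Coefficient of coincidence = 0.01250/0.02520 ≈ 0.50; interference = 1 − 0.50 = 0.50.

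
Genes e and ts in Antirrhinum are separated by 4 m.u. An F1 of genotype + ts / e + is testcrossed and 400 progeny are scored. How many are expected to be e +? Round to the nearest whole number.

A map distance of 4 m.u. corresponds to a recombination frequency of 0.040.
The F1 is + ts / e +, so e + is a parental gamete class with expected frequency (1 − r)/2 = 0.960/2 = 0.4800.
Expected number = 0.4800 × 400 = 192.00 ≈ 192.

192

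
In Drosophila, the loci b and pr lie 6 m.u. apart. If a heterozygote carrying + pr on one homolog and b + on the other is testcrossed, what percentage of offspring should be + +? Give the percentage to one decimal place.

A map distance of 6 m.u. corresponds to a recombination frequency of 0.060.
The F1 is + pr / b +, so + + is a recombinant gamete class with expected frequency r/2 = 0.060/2 = 0.0300.
That is 0.0300 = 3.0% of the progeny.

3.0%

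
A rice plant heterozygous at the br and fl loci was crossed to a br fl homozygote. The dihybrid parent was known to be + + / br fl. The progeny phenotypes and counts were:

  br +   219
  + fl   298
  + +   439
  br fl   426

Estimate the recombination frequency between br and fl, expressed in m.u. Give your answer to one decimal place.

37.4 m.u.

The recombinant classes are + fl and br +: 298 + 219 = 517.
Recombination frequency = 517/1382 = 0.3741 ≈ 37.4%, i.e. 37.4 m.u.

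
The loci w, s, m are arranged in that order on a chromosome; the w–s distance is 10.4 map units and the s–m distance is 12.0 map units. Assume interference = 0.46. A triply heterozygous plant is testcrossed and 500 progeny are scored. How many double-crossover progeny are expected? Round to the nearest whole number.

3

Map distances give recombination frequencies of 0.104 and 0.120 for the two intervals.
With interference 0.46 (so coincidence = 0.54), expected double-crossover frequency = 0.104 × 0.120 × 0.54 = 0.00674.
Expected number = 0.00674 × 500 = 3.37 ≈ 3.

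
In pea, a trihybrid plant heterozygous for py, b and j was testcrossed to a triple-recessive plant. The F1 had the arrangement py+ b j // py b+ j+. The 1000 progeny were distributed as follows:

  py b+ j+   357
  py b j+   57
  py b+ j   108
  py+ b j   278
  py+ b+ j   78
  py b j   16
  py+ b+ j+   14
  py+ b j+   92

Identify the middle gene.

py

The two rarest classes, py b j and py+ b+ j+, are the double crossovers. Comparing them with the parentals, only the py allele has switched, so py is the middle locus and the order is j – py – b.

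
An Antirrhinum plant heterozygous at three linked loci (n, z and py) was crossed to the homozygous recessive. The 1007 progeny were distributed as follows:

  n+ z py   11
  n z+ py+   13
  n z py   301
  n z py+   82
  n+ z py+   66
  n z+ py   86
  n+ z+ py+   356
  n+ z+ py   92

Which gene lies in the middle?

The two most frequent reciprocal classes, n z py and n+ z+ py+, are the parental types, so the F1 was n z py / n+ z+ py+.
The two rarest classes, n+ z py and n z+ py+, are the double crossovers. Comparing them with the parentals, only the n allele has switched, so n is the middle locus and the order is py – n – z.

n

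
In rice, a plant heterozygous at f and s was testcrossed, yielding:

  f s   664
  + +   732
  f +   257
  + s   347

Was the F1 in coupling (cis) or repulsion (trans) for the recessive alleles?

cis

The two most frequent classes are + + (732) and f s (664); these are the parental (non-recombinant) types.
So the F1 carried + + on one chromosome and f s on the other — the recessive alleles are on the same chromosome (cis / coupling).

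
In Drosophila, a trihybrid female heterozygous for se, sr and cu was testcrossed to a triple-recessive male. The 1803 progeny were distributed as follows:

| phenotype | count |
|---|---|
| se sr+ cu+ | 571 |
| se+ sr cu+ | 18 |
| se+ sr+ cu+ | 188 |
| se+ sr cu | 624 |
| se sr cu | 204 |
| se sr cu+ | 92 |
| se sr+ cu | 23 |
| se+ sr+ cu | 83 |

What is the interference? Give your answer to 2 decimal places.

The two most frequent reciprocal classes, se sr+ cu+ and se+ sr cu, are the parental types, so the F1 was se sr+ cu+ / se+ sr cu.
The two rarest classes, se sr+ cu and se+ sr cu+, are the double crossovers. Comparing them with the parentals, only the cu allele has switched, so cu is the middle locus and the order is se – cu – sr.
se–cu: (392 + 41)/1803 = 0.2402; cu–sr: (175 + 41)/1803 = 0.1198.
Expected DCO frequency = 0.2402 × 0.1198 ≈ 0.02878; observed = 41/1803 ≈ 0.02274.
Coefficient of coincidence = 0.02274/0.02878 ≈ 0.79; interference = 1 − 0.79 = 0.21.

0.21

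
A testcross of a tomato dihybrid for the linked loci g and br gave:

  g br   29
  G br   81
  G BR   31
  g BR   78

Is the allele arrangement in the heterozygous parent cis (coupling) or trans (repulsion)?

trans

The two most frequent classes are G br (81) and g BR (78); these are the parental (non-recombinant) types.
So the F1 carried G br on one chromosome and g BR on the other — the recessive alleles are on opposite chromosomes (trans / repulsion).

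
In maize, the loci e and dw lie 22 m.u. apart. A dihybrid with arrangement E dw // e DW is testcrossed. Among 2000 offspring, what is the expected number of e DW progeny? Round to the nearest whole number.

A map distance of 22 m.u. corresponds to a recombination frequency of 0.220.
The F1 is E dw / e DW, so e DW is a parental gamete class with expected frequency (1 − r)/2 = 0.780/2 = 0.3900.
Expected number = 0.3900 × 2000 = 780.00 ≈ 780.

780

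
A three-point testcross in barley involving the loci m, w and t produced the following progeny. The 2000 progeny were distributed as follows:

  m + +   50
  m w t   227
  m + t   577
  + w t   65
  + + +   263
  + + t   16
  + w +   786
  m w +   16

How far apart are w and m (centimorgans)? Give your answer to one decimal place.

The two most frequent reciprocal classes, + w + and m + t, are the parental types, so the F1 was + w + / m + t.
The two rarest classes, m w + and + + t, are the double crossovers. Comparing them with the parentals, only the m allele has switched, so m is the middle locus and the order is t – m – w.
Crossovers in the m–w interval produce the single-crossover classes + + + and m w t (263 + 227 = 490) plus the double crossovers (32).
RF(m–w) = (490 + 32) / 2000 = 522/2000 = 0.2610 → 26.1 centimorgans.

26.1 centimorgans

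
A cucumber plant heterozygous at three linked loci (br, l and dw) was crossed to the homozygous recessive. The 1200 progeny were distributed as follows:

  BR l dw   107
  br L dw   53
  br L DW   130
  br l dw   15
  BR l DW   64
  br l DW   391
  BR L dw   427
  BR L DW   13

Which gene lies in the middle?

The two most frequent reciprocal classes, BR L dw and br l DW, are the parental types, so the F1 was BR L dw / br l DW.
The two rarest classes, BR L DW and br l dw, are the double crossovers. Comparing them with the parentals, only the dw allele has switched, so dw is the middle locus and the order is br – dw – l.

dw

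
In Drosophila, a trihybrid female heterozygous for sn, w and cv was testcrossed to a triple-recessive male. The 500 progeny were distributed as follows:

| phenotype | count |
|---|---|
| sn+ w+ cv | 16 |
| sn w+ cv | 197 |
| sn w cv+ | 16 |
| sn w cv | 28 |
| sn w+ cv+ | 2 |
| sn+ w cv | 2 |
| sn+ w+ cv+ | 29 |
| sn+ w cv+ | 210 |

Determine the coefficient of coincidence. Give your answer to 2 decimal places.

0.91

The two most frequent reciprocal classes, sn+ w cv+ and sn w+ cv, are the parental types, so the F1 was sn+ w cv+ / sn w+ cv.
The two rarest classes, sn+ w cv and sn w+ cv+, are the double crossovers. Comparing them with the parentals, only the cv allele has switched, so cv is the middle locus and the order is w – cv – sn.
w–cv: (57 + 4)/500 = 0.1220; cv–sn: (32 + 4)/500 = 0.0720.
Expected DCO frequency = 0.1220 × 0.0720 ≈ 0.00878; observed = 4/500 ≈ 0.00800.
Coefficient of coincidence = 0.00800/0.00878 ≈ 0.91.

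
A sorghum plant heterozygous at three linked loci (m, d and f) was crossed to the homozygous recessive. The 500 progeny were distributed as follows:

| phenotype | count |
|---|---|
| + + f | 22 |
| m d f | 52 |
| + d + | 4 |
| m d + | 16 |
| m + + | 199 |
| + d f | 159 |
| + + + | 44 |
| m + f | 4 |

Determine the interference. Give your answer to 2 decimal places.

0.16

The two most frequent reciprocal classes, m + + and + d f, are the parental types, so the F1 was m + + / + d f.
The two rarest classes, m + f and + d +, are the double crossovers. Comparing them with the parentals, only the f allele has switched, so f is the middle locus and the order is d – f – m.
d–f: (38 + 8)/500 = 0.0920; f–m: (96 + 8)/500 = 0.2080.
Expected DCO frequency = 0.0920 × 0.2080 ≈ 0.01914; observed = 8/500 ≈ 0.01600.
Coefficient of coincidence = 0.01600/0.01914 ≈ 0.84; interference = 1 − 0.84 = 0.16.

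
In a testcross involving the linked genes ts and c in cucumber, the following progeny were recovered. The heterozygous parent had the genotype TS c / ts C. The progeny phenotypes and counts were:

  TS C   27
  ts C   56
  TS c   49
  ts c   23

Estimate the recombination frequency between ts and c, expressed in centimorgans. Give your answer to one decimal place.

The recombinant classes are TS C and ts c: 27 + 23 = 50.
Recombination frequency = 50/155 = 0.3226 ≈ 32.3%, i.e. 32.3 centimorgans.

32.3 centimorgans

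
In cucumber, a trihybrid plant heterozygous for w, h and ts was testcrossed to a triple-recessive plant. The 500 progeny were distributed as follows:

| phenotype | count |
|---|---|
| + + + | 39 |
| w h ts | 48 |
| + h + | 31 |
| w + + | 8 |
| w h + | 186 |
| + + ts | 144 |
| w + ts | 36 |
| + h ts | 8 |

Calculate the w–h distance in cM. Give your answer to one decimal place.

The two most frequent reciprocal classes, + + ts and w h +, are the parental types, so the F1 was + + ts / w h +.
The two rarest classes, + h ts and w + +, are the double crossovers. Comparing them with the parentals, only the h allele has switched, so h is the middle locus and the order is w – h – ts.
Crossovers in the w–h interval produce the single-crossover classes w + ts and + h + (36 + 31 = 67) plus the double crossovers (16).
RF(w–h) = (67 + 16) / 500 = 83/500 = 0.1660 → 16.6 cM.

16.6 cM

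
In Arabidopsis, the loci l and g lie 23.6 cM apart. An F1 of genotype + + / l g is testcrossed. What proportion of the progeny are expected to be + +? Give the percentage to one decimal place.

38.2%

A map distance of 23.6 cM corresponds to a recombination frequency of 0.236.
The F1 is + + / l g, so + + is a parental gamete class with expected frequency (1 − r)/2 = 0.764/2 = 0.3820.
That is 0.3820 = 38.2% of the progeny.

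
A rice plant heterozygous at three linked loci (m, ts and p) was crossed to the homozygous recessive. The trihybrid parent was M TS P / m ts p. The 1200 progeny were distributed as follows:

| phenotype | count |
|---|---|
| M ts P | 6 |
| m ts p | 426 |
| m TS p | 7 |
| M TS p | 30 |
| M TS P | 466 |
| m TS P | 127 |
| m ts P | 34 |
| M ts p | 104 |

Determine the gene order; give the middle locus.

ts

The two rarest classes, M ts P and m TS p, are the double crossovers. Comparing them with the parentals, only the ts allele has switched, so ts is the middle locus and the order is p – ts – m.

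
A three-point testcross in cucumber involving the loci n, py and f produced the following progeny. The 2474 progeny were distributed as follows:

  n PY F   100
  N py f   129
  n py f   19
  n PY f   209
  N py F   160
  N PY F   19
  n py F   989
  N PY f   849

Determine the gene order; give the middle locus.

f

The two most frequent reciprocal classes, n py F and N PY f, are the parental types, so the F1 was n py F / N PY f.
The two rarest classes, n py f and N PY F, are the double crossovers. Comparing them with the parentals, only the f allele has switched, so f is the middle locus and the order is py – f – n.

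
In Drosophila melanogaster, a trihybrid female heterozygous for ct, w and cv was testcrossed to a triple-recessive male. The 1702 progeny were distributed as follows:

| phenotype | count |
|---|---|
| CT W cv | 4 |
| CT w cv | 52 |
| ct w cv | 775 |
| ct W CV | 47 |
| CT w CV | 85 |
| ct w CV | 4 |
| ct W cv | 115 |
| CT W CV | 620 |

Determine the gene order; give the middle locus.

The two most frequent reciprocal classes, ct w cv and CT W CV, are the parental types, so the F1 was ct w cv / CT W CV.
The two rarest classes, ct w CV and CT W cv, are the double crossovers. Comparing them with the parentals, only the cv allele has switched, so cv is the middle locus and the order is w – cv – ct.

cv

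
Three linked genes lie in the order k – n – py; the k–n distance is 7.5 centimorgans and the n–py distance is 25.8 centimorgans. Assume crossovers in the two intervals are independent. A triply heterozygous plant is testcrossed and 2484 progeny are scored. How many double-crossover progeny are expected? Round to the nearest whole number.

Map distances give recombination frequencies of 0.075 and 0.258 for the two intervals.
With no interference, expected double-crossover frequency = 0.075 × 0.258 = 0.01935.
Expected number = 0.01935 × 2484 = 48.07 ≈ 48.

48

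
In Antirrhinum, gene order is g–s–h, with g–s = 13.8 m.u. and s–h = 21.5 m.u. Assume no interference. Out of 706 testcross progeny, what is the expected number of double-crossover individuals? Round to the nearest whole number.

Map distances give recombination frequencies of 0.138 and 0.215 for the two intervals.
With no interference, expected double-crossover frequency = 0.138 × 0.215 = 0.02967.
Expected number = 0.02967 × 706 = 20.95 ≈ 21.

21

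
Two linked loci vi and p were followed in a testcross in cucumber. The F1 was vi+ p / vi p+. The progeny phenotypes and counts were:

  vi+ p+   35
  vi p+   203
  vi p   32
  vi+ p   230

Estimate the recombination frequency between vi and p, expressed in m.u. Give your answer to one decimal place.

The recombinant classes are vi+ p+ and vi p: 35 + 32 = 67.
Recombination frequency = 67/500 = 0.1340 ≈ 13.4%, i.e. 13.4 m.u.

13.4 m.u.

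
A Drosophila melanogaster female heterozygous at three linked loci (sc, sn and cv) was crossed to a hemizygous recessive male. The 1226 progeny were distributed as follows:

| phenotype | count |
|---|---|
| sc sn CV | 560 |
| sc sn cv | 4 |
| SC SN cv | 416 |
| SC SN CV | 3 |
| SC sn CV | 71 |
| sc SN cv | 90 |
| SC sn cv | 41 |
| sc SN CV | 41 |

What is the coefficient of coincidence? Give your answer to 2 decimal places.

The two most frequent reciprocal classes, SC SN cv and sc sn CV, are the parental types, so the F1 was SC SN cv / sc sn CV.
The two rarest classes, SC SN CV and sc sn cv, are the double crossovers. Comparing them with the parentals, only the cv allele has switched, so cv is the middle locus and the order is sc – cv – sn.
sc–cv: (161 + 7)/1226 = 0.1370; cv–sn: (82 + 7)/1226 = 0.0726.
Expected DCO frequency = 0.1370 × 0.0726 ≈ 0.00995; observed = 7/1226 ≈ 0.00571.
Coefficient of coincidence = 0.00571/0.00995 ≈ 0.57.

0.57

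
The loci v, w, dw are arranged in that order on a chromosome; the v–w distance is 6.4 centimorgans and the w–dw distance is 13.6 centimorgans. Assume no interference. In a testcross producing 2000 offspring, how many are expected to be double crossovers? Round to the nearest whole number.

Map distances give recombination frequencies of 0.064 and 0.136 for the two intervals.
With no interference, expected double-crossover frequency = 0.064 × 0.136 = 0.00870.
Expected number = 0.00870 × 2000 = 17.41 ≈ 17.

17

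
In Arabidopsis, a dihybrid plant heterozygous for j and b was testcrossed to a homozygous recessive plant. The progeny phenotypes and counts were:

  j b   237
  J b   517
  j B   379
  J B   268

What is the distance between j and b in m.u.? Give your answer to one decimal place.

The two most frequent classes, J b (517) and j B (379), are the parental types, so the F1 was J b / j B.
The recombinant classes are J B and j b: 268 + 237 = 505.
Recombination frequency = 505/1401 = 0.3605 ≈ 36.0%, i.e. 36.0 m.u.

36.0 m.u.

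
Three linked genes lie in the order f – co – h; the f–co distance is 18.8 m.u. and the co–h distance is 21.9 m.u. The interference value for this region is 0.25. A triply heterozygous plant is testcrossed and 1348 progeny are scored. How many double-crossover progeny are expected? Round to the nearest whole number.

42

Map distances give recombination frequencies of 0.188 and 0.219 for the two intervals.
With interference 0.25 (so coincidence = 0.75), expected double-crossover frequency = 0.188 × 0.219 × 0.75 = 0.03088.
Expected number = 0.03088 × 1348 = 41.62 ≈ 42.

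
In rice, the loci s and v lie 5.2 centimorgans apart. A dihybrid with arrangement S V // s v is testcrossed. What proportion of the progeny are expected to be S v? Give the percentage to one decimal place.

A map distance of 5.2 centimorgans corresponds to a recombination frequency of 0.052.
The F1 is S V / s v, so S v is a recombinant gamete class with expected frequency r/2 = 0.052/2 = 0.0260.
That is 0.0260 = 2.6% of the progeny.

2.6%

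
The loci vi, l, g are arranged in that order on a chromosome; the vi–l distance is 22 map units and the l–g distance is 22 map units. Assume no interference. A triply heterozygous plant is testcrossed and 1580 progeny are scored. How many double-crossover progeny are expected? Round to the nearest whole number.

Map distances give recombination frequencies of 0.220 and 0.220 for the two intervals.
With no interference, expected double-crossover frequency = 0.220 × 0.220 = 0.04840.
Expected number = 0.04840 × 1580 = 76.47 ≈ 76.

76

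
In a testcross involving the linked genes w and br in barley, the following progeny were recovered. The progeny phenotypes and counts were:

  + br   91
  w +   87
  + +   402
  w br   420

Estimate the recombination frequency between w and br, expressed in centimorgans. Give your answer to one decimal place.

17.8 centimorgans

The two most frequent classes, + + (402) and w br (420), are the parental types, so the F1 was + + / w br.
The recombinant classes are + br and w +: 91 + 87 = 178.
Recombination frequency = 178/1000 = 0.1780 ≈ 17.8%, i.e. 17.8 centimorgans.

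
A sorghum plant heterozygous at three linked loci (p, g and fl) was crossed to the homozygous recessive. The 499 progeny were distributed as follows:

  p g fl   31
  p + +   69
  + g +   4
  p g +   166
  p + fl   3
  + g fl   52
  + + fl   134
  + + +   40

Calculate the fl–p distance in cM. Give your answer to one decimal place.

The two most frequent reciprocal classes, + + fl and p g +, are the parental types, so the F1 was + + fl / p g +.
The two rarest classes, p + fl and + g +, are the double crossovers. Comparing them with the parentals, only the p allele has switched, so p is the middle locus and the order is g – p – fl.
Crossovers in the p–fl interval produce the single-crossover classes + + + and p g fl (40 + 31 = 71) plus the double crossovers (7).
RF(p–fl) = (71 + 7) / 499 = 78/499 = 0.1563 → 15.6 cM.

15.6 cM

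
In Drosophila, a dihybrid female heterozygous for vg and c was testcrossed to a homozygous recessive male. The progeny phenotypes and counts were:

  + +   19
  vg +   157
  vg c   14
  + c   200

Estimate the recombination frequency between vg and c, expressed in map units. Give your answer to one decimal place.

The two most frequent classes, + c (200) and vg + (157), are the parental types, so the F1 was + c / vg +.
The recombinant classes are + + and vg c: 19 + 14 = 33.
Recombination frequency = 33/390 = 0.0846 ≈ 8.5%, i.e. 8.5 map units.

8.5 map units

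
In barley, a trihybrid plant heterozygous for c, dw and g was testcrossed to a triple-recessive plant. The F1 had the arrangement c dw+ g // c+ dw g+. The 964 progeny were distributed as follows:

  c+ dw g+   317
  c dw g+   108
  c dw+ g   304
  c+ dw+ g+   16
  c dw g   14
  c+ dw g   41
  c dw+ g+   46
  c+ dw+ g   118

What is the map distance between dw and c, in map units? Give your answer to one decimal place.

The two rarest classes, c dw g and c+ dw+ g+, are the double crossovers. Comparing them with the parentals, only the dw allele has switched, so dw is the middle locus and the order is g – dw – c.
Crossovers in the dw–c interval produce the single-crossover classes c+ dw+ g and c dw g+ (118 + 108 = 226) plus the double crossovers (30).
RF(dw–c) = (226 + 30) / 964 = 256/964 = 0.2656 → 26.6 map units.

26.6 map units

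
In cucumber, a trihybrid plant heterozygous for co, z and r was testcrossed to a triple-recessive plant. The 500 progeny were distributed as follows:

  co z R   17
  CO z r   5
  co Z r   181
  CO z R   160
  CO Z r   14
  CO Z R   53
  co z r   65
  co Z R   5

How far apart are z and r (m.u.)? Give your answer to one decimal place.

The two most frequent reciprocal classes, co Z r and CO z R, are the parental types, so the F1 was co Z r / CO z R.
The two rarest classes, co Z R and CO z r, are the double crossovers. Comparing them with the parentals, only the r allele has switched, so r is the middle locus and the order is z – r – co.
Crossovers in the z–r interval produce the single-crossover classes co z r and CO Z R (65 + 53 = 118) plus the double crossovers (10).
RF(z–r) = (118 + 10) / 500 = 128/500 = 0.2560 → 25.6 m.u.

25.6 m.u.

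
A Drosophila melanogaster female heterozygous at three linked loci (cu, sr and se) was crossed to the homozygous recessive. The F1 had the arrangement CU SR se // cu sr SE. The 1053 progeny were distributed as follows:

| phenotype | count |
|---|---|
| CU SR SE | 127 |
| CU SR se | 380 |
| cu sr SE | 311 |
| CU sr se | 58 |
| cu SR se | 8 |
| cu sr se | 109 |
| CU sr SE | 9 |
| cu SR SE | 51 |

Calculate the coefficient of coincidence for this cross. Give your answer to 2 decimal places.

The two rarest classes, cu SR se and CU sr SE, are the double crossovers. Comparing them with the parentals, only the cu allele has switched, so cu is the middle locus and the order is sr – cu – se.
sr–cu: (109 + 17)/1053 = 0.1197; cu–se: (236 + 17)/1053 = 0.2403.
Expected DCO frequency = 0.1197 × 0.2403 ≈ 0.02876; observed = 17/1053 ≈ 0.01614.
Coefficient of coincidence = 0.01614/0.02876 ≈ 0.56.

0.56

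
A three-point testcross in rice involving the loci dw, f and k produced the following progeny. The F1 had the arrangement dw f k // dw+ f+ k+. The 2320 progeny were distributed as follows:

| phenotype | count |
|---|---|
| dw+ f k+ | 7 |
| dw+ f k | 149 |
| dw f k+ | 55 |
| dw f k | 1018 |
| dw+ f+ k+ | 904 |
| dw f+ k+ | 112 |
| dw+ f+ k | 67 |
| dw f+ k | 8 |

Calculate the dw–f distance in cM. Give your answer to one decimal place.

11.9 cM

The two rarest classes, dw f+ k and dw+ f k+, are the double crossovers. Comparing them with the parentals, only the f allele has switched, so f is the middle locus and the order is dw – f – k.
Crossovers in the dw–f interval produce the single-crossover classes dw+ f k and dw f+ k+ (149 + 112 = 261) plus the double crossovers (15).
RF(dw–f) = (261 + 15) / 2320 = 276/2320 = 0.1190 → 11.9 cM.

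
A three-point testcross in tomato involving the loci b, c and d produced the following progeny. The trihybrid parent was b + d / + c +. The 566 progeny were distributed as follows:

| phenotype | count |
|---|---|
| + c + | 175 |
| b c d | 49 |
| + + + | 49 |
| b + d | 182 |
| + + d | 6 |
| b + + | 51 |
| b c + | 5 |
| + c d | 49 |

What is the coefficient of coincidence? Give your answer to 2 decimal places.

The two rarest classes, + + d and b c +, are the double crossovers. Comparing them with the parentals, only the b allele has switched, so b is the middle locus and the order is d – b – c.
d–b: (100 + 11)/566 = 0.1961; b–c: (98 + 11)/566 = 0.1926.
Expected DCO frequency = 0.1961 × 0.1926 ≈ 0.03777; observed = 11/566 ≈ 0.01943.
Coefficient of coincidence = 0.01943/0.03777 ≈ 0.51.

0.51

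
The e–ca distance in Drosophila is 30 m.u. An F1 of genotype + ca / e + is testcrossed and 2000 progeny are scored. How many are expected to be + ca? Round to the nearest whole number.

A map distance of 30 m.u. corresponds to a recombination frequency of 0.300.
The F1 is + ca / e +, so + ca is a parental gamete class with expected frequency (1 − r)/2 = 0.700/2 = 0.3500.
Expected number = 0.3500 × 2000 = 700.00 ≈ 700.

700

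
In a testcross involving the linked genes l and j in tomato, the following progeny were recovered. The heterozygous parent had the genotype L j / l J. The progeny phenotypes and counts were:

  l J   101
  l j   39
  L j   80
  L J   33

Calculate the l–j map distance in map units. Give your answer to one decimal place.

The recombinant classes are L J and l j: 33 + 39 = 72.
Recombination frequency = 72/253 = 0.2846 ≈ 28.5%, i.e. 28.5 map units.

28.5 map units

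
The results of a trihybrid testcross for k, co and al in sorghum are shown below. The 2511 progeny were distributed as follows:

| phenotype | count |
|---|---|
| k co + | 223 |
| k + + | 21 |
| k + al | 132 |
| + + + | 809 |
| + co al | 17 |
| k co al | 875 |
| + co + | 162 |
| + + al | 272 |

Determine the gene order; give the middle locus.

k

The two most frequent reciprocal classes, + + + and k co al, are the parental types, so the F1 was + + + / k co al.
The two rarest classes, k + + and + co al, are the double crossovers. Comparing them with the parentals, only the k allele has switched, so k is the middle locus and the order is al – k – co.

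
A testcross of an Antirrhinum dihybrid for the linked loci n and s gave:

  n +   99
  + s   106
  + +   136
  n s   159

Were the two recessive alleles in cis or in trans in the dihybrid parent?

cis

The two most frequent classes are + + (136) and n s (159); these are the parental (non-recombinant) types.
So the F1 carried + + on one chromosome and n s on the other — the recessive alleles are on the same chromosome (cis / coupling).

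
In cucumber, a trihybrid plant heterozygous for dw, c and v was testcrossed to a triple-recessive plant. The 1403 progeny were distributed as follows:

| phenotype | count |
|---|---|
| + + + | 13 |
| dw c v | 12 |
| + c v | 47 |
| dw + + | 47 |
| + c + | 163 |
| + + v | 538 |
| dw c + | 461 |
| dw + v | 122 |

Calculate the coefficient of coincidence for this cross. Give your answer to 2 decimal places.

The two most frequent reciprocal classes, dw c + and + + v, are the parental types, so the F1 was dw c + / + + v.
The two rarest classes, dw c v and + + +, are the double crossovers. Comparing them with the parentals, only the v allele has switched, so v is the middle locus and the order is c – v – dw.
c–v: (94 + 25)/1403 = 0.0848; v–dw: (285 + 25)/1403 = 0.2210.
Expected DCO frequency = 0.0848 × 0.2210 ≈ 0.01874; observed = 25/1403 ≈ 0.01782.
Coefficient of coincidence = 0.01782/0.01874 ≈ 0.95.

0.95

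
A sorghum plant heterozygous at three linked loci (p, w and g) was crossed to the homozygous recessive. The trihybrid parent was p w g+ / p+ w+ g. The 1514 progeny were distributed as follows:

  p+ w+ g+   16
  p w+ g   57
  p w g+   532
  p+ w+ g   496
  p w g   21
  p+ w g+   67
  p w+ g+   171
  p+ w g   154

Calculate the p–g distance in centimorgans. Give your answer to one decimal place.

The two rarest classes, p w g and p+ w+ g+, are the double crossovers. Comparing them with the parentals, only the g allele has switched, so g is the middle locus and the order is w – g – p.
Crossovers in the g–p interval produce the single-crossover classes p+ w g+ and p w+ g (67 + 57 = 124) plus the double crossovers (37).
RF(g–p) = (124 + 37) / 1514 = 161/1514 = 0.1063 → 10.6 centimorgans.

10.6 centimorgans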